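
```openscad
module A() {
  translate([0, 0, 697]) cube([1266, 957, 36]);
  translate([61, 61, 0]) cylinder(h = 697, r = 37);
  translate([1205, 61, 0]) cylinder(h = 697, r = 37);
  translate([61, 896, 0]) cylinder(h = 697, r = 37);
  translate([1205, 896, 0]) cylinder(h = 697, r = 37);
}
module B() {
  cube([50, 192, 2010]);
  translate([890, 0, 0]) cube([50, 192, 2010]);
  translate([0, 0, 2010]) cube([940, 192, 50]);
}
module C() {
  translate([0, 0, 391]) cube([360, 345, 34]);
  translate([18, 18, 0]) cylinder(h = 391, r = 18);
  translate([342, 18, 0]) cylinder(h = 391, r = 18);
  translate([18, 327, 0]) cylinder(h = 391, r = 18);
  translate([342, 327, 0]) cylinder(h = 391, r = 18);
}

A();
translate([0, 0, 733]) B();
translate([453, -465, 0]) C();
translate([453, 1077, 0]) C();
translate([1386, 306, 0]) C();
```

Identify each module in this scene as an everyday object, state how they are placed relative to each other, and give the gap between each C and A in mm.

A is a table. B is a door frame. C is a stool. The door frame is on top of the table. Three stools sit around the table at the −y, +y, +x sides. The gap between each stool and the table is 120 mm.

Each stool's nearest face is 120 mm from the table's bounding box.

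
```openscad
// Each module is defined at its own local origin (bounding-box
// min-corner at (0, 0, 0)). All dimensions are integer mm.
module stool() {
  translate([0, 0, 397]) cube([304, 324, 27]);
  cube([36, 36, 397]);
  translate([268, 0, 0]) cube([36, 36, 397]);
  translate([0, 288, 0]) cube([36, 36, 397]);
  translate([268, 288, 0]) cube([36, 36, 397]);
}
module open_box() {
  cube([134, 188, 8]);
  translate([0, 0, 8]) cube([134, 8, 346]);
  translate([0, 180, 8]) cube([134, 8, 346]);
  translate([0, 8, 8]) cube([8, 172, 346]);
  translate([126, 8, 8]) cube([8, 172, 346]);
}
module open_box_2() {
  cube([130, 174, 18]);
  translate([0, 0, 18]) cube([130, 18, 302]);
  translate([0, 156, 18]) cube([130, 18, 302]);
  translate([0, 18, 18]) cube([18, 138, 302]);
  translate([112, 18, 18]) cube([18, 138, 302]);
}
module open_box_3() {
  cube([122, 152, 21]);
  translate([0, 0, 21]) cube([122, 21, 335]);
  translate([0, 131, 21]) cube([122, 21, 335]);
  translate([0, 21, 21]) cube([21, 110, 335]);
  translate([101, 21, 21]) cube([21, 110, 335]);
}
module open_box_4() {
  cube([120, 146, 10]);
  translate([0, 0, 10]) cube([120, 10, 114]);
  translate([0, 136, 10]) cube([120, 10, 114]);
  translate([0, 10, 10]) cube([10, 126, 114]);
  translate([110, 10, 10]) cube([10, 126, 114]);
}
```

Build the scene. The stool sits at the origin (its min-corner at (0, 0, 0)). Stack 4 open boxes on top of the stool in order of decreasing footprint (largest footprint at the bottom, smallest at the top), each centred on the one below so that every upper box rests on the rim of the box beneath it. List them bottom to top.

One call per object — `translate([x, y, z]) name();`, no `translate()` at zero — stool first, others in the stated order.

stool();
translate([85, 68, 424]) open_box();
translate([87, 75, 778]) open_box_2();
translate([91, 86, 1098]) open_box_3();
translate([92, 89, 1454]) open_box_4();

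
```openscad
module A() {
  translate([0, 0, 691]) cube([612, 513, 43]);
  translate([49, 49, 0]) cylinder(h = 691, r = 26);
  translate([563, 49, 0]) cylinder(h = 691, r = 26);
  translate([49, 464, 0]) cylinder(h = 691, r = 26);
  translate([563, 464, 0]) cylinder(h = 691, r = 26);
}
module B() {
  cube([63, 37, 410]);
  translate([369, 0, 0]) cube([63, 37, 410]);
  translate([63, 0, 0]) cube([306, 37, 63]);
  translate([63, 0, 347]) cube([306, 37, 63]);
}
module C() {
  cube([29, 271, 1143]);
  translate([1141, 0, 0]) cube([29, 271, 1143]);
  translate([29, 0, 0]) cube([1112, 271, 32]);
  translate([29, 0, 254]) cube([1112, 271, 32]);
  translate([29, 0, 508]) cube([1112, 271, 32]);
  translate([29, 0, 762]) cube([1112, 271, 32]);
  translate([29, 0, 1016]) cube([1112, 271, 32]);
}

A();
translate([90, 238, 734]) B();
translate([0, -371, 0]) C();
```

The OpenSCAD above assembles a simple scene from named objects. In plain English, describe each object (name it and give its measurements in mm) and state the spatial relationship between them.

A is a rectangular dining table. The top is 612×513×43 mm with its upper surface at z = 734 mm. It stands on four round legs of 52 mm diameter, each leg's bounding box inset 23 mm from the nearest pair of top edges, running from the floor to the underside of the top.

B is a picture frame with a 306×284 mm rectangular opening (x by z) and a uniform 63 mm border on every side. Frame depth is 37 mm along y. It is built from two vertical stiles running the full outside height and two horizontal rails spanning the gap between the stiles.

C is an open bookshelf. Two side panels, each 29 mm thick, 271 mm deep and 1143 mm tall, stand 1170 mm apart (outside-to-outside). Between them sit 5 shelves, each 32 mm thick and 271 mm deep, spanning the full gap between the sides. The bottom shelf rests on the floor (its underside at z = 0) and the clear gap between one shelf's top and the next shelf's underside is 222 mm.

The picture frame is on top of the table, centred. The bookshelf is on the floor beside the table on its −y side.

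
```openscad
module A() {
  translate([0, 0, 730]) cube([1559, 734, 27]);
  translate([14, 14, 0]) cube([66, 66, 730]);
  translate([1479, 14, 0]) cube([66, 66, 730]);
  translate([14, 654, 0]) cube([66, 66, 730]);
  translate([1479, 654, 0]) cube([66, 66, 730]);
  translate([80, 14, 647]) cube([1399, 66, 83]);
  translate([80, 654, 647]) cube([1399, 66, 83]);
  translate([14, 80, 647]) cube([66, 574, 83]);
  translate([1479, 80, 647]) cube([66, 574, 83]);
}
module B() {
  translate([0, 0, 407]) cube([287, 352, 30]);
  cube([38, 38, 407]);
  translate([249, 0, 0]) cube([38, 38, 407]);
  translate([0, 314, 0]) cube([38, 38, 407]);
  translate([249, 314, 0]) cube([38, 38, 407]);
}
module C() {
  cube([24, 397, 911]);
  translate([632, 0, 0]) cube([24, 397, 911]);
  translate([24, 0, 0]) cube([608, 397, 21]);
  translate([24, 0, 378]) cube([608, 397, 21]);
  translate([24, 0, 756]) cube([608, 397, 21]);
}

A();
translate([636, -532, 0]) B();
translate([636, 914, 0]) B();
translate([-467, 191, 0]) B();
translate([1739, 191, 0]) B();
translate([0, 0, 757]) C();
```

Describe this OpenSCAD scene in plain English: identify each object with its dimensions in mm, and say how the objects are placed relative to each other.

A is a table with a 1559×734 mm rectangular top, 27 mm thick, top surface at z = 757 mm, supported by four 66×66 mm square legs, each inset 14 mm from the nearest pair of top edges, running from the floor. Four apron rails, 66 mm thick and 83 mm tall, run between adjacent legs with their top edges flush with the underside of the top and their outer faces flush with the legs' outer faces.

B is a four-legged stool. The seat is a 287×352×30 mm slab whose top surface is at z = 437 mm; four square legs, each 38×38 mm in cross-section, run from the floor (z = 0) to the underside of the seat, each flush with a corner of the seat.

C is a bookshelf 656 mm wide overall, 397 mm deep and 911 mm tall. The two sides are 24 mm thick vertical panels. 3 horizontal shelves of 21 mm thickness span between the inner faces of the sides; the lowest shelf sits on the floor and shelves are stacked with a clear vertical gap of 357 mm between each pair.

Four stools sit around the table at the −y, +y, −x, +x sides. The bookshelf is on top of the table.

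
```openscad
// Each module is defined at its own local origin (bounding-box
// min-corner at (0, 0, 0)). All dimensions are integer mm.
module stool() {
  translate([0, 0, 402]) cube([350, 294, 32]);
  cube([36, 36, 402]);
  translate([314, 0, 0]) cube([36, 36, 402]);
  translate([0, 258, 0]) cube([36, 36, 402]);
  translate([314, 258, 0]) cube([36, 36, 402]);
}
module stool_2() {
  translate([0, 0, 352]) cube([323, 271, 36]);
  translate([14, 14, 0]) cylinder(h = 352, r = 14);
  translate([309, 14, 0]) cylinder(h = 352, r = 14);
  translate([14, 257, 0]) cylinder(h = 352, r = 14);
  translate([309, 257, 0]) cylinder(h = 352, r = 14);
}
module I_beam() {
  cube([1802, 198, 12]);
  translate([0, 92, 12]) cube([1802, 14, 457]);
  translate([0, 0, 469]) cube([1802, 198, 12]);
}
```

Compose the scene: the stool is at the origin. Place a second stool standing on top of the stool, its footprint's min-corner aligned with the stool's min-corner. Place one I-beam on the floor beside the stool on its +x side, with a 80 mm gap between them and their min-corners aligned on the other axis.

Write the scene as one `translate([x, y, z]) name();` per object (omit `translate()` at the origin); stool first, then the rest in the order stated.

stool();
translate([0, 0, 434]) stool_2();
translate([430, 0, 0]) I_beam();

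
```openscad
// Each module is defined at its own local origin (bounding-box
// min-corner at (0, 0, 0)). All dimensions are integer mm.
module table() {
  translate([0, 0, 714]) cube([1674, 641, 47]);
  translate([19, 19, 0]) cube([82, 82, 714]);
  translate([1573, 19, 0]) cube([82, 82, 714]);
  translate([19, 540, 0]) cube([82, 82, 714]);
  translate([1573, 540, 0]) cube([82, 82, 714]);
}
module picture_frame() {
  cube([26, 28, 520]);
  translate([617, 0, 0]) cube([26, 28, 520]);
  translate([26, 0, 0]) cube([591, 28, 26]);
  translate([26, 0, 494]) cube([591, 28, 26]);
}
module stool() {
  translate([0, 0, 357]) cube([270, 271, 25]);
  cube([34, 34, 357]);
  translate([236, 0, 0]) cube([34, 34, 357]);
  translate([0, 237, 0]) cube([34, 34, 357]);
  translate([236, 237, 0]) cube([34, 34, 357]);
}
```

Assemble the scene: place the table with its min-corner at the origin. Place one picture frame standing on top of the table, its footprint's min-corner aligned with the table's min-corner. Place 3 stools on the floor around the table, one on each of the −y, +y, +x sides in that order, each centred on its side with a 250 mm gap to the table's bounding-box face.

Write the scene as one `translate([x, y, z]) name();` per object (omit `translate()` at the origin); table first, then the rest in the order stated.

table();
translate([0, 0, 761]) picture_frame();
translate([702, -521, 0]) stool();
translate([702, 891, 0]) stool();
translate([1924, 185, 0]) stool();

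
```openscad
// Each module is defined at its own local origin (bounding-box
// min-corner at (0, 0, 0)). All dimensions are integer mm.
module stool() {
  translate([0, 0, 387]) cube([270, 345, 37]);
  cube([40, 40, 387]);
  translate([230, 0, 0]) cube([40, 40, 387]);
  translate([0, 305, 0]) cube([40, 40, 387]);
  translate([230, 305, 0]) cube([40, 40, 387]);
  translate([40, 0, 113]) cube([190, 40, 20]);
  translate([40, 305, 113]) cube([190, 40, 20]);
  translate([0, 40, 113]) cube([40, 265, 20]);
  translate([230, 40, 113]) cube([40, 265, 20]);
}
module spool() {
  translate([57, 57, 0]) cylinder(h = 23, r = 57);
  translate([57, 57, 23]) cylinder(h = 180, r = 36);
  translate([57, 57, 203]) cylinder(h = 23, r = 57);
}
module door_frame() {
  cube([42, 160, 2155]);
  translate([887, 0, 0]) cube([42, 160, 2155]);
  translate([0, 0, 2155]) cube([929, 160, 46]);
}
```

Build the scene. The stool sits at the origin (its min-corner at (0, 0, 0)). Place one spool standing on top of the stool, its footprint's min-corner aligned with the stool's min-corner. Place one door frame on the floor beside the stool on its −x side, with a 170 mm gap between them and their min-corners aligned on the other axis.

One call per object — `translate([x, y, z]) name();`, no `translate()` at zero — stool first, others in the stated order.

stool();
translate([0, 0, 424]) spool();
translate([-1099, 0, 0]) door_frame();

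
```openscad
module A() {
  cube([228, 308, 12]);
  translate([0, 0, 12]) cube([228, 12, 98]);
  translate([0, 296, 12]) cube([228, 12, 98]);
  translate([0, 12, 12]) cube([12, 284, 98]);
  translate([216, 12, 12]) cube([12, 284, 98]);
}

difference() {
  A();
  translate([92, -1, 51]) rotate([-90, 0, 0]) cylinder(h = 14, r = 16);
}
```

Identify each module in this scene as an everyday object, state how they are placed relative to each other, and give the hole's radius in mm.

A is an open box. The open box has a circular hole through its front wall. The hole's radius is 16 mm.

The subtracted cylinder has r = 16 mm.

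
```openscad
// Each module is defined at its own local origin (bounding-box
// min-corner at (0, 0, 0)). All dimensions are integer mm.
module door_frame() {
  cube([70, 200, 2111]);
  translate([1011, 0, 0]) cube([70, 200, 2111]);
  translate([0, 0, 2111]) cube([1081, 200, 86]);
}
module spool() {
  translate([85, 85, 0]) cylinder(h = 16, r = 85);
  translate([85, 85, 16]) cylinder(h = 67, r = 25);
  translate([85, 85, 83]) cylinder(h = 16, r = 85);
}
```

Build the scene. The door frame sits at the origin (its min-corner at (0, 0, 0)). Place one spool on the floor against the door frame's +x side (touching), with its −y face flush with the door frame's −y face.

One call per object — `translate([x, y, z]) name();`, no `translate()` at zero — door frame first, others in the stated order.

door_frame();
translate([1081, 0, 0]) spool();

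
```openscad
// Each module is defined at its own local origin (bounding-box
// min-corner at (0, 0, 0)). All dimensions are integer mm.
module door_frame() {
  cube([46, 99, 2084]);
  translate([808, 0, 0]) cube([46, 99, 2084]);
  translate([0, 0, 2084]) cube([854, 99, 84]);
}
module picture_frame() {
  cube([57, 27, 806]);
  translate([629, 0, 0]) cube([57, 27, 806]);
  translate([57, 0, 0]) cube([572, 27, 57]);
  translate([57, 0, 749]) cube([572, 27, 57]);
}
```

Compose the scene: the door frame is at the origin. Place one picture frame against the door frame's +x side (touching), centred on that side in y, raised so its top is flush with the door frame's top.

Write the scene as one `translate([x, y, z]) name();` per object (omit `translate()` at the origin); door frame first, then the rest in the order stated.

door_frame();
translate([854, 36, 1362]) picture_frame();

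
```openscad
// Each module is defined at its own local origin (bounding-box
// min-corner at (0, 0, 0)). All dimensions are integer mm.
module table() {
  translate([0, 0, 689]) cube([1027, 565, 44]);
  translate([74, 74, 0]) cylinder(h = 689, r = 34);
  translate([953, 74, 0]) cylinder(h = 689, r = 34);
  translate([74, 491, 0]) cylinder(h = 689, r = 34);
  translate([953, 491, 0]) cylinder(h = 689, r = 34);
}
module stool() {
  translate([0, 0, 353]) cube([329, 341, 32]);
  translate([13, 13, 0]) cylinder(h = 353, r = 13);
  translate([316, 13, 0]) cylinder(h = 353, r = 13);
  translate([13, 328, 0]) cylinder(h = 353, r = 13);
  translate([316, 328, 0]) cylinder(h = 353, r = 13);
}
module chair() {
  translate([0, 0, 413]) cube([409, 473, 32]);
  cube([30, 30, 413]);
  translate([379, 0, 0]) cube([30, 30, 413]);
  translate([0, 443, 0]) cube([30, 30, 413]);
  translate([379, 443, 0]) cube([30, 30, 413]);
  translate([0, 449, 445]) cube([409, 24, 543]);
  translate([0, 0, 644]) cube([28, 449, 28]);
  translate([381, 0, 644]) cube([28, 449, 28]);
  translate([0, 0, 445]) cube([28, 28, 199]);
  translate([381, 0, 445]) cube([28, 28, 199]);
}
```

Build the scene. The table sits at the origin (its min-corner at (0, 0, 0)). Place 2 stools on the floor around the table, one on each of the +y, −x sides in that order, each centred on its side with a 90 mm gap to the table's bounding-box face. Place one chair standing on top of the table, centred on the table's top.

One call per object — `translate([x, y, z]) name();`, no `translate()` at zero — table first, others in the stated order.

table();
translate([349, 655, 0]) stool();
translate([-419, 112, 0]) stool();
translate([309, 46, 733]) chair();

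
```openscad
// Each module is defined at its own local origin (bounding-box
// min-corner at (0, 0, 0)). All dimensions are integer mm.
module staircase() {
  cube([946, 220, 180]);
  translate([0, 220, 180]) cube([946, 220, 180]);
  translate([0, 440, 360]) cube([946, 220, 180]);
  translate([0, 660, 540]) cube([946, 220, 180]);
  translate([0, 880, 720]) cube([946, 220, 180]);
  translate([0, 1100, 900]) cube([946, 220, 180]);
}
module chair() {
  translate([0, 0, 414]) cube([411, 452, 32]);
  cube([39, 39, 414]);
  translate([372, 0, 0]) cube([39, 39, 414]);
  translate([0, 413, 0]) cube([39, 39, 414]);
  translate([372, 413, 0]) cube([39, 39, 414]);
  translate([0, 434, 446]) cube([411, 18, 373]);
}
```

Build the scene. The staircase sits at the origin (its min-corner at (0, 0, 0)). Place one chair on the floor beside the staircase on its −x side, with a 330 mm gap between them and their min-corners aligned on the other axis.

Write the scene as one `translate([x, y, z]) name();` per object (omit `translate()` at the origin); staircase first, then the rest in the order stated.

staircase();
translate([-741, 0, 0]) chair();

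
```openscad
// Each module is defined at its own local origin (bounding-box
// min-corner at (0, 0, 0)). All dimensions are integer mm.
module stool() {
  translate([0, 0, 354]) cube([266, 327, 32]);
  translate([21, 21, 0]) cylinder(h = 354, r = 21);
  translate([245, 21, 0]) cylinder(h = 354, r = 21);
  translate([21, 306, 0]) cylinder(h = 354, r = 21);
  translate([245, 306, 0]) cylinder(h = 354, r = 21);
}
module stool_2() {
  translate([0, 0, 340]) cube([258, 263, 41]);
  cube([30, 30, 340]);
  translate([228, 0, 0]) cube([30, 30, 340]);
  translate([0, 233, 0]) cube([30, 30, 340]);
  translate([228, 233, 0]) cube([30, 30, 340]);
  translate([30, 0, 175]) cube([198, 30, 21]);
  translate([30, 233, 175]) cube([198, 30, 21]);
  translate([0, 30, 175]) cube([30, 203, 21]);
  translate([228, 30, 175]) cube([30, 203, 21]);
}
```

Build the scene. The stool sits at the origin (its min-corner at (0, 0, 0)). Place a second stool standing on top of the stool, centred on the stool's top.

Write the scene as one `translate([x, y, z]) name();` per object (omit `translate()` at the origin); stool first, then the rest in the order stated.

stool();
translate([4, 32, 386]) stool_2();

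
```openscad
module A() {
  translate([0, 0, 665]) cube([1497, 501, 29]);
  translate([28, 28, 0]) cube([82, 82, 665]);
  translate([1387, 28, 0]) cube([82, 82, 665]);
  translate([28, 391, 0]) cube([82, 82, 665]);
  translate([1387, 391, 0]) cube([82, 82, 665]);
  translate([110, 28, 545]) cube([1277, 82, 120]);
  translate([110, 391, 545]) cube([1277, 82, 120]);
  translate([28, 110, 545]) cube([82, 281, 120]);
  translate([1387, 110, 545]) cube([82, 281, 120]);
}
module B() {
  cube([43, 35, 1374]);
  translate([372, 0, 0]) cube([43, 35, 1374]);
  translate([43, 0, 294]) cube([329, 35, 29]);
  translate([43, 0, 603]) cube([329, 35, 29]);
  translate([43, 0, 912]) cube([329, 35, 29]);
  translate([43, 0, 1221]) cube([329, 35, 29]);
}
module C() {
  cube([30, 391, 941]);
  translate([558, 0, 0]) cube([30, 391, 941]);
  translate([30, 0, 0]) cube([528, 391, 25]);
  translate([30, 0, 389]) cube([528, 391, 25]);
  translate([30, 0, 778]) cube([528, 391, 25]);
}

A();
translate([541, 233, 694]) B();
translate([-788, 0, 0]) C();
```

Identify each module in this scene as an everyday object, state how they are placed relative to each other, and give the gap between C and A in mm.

The bookshelf's nearest face is 200 mm from the table's −x face.

A is a table. B is a ladder. C is a bookshelf. The ladder is on top of the table, centred. The bookshelf is on the floor beside the table on its −x side. The gap between the bookshelf and the table is 200 mm.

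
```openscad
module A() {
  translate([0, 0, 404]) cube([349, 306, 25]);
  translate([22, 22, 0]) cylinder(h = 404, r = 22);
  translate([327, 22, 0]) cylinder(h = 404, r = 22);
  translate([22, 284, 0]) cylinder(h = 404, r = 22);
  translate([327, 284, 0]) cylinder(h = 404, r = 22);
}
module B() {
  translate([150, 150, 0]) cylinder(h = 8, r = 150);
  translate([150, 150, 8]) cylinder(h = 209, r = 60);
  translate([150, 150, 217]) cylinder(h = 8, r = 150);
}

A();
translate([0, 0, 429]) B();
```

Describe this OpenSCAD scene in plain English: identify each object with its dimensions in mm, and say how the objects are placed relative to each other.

A is a four-legged stool. The seat is a 349×306×25 mm slab whose top surface is at z = 429 mm; four round legs, each 44 mm in diameter, run from the floor (z = 0) to the underside of the seat, each leg's axis is inset half a diameter from the nearest pair of seat edges (so the leg's bounding box is flush with the corner).

B is a spool: two coaxial disc flanges of radius 150 mm and thickness 8 mm, joined by a core cylinder of radius 60 mm and height 209 mm. The lower flange rests on z = 0 and the three cylinders share a vertical axis.

The spool is on top of the stool.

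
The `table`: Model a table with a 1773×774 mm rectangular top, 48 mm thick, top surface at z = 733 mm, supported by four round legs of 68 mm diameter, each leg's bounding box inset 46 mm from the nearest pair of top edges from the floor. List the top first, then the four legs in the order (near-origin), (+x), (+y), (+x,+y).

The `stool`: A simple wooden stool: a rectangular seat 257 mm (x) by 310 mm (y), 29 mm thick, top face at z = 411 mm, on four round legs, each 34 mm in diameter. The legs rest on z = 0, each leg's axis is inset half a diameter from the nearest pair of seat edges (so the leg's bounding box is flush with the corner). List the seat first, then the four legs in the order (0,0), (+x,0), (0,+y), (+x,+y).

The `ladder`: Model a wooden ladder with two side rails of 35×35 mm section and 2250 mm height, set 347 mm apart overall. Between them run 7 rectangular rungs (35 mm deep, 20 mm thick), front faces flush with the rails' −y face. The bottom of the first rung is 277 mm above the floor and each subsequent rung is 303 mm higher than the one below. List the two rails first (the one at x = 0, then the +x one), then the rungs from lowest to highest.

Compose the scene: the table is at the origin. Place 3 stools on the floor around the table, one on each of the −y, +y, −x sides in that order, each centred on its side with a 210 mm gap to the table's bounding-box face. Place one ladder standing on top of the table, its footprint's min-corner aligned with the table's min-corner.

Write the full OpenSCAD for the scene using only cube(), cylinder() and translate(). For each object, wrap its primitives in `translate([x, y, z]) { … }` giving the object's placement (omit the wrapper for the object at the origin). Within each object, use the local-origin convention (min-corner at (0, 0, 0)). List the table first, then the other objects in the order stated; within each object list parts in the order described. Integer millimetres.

translate([0, 0, 685]) cube([1773, 774, 48]);
translate([80, 80, 0]) cylinder(h = 685, r = 34);
translate([1693, 80, 0]) cylinder(h = 685, r = 34);
translate([80, 694, 0]) cylinder(h = 685, r = 34);
translate([1693, 694, 0]) cylinder(h = 685, r = 34);
translate([758, -520, 0]) {
  translate([0, 0, 382]) cube([257, 310, 29]);
  translate([17, 17, 0]) cylinder(h = 382, r = 17);
  translate([240, 17, 0]) cylinder(h = 382, r = 17);
  translate([17, 293, 0]) cylinder(h = 382, r = 17);
  translate([240, 293, 0]) cylinder(h = 382, r = 17);
}
translate([758, 984, 0]) {
  translate([0, 0, 382]) cube([257, 310, 29]);
  translate([17, 17, 0]) cylinder(h = 382, r = 17);
  translate([240, 17, 0]) cylinder(h = 382, r = 17);
  translate([17, 293, 0]) cylinder(h = 382, r = 17);
  translate([240, 293, 0]) cylinder(h = 382, r = 17);
}
translate([-467, 232, 0]) {
  translate([0, 0, 382]) cube([257, 310, 29]);
  translate([17, 17, 0]) cylinder(h = 382, r = 17);
  translate([240, 17, 0]) cylinder(h = 382, r = 17);
  translate([17, 293, 0]) cylinder(h = 382, r = 17);
  translate([240, 293, 0]) cylinder(h = 382, r = 17);
}
translate([0, 0, 733]) {
  cube([35, 35, 2250]);
  translate([312, 0, 0]) cube([35, 35, 2250]);
  translate([35, 0, 277]) cube([277, 35, 20]);
  translate([35, 0, 580]) cube([277, 35, 20]);
  translate([35, 0, 883]) cube([277, 35, 20]);
  translate([35, 0, 1186]) cube([277, 35, 20]);
  translate([35, 0, 1489]) cube([277, 35, 20]);
  translate([35, 0, 1792]) cube([277, 35, 20]);
  translate([35, 0, 2095]) cube([277, 35, 20]);
}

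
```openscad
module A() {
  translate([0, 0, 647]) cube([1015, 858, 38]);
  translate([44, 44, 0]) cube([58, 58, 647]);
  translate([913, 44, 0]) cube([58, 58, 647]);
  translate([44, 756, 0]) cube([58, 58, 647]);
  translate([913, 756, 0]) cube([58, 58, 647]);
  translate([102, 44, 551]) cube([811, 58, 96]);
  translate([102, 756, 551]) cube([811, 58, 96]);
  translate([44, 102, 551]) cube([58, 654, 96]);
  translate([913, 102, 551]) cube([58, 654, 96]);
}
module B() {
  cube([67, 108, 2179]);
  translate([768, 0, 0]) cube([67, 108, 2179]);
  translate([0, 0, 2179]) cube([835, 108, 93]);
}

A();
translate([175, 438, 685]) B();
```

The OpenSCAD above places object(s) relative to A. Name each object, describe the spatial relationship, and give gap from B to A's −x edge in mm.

A is a table. B is a door frame. The door frame is on top of the table. The gap from the door frame to the table's −x edge is 175 mm.

The door frame's min-x is at 175; the table's min-x is 0; gap = 175 mm.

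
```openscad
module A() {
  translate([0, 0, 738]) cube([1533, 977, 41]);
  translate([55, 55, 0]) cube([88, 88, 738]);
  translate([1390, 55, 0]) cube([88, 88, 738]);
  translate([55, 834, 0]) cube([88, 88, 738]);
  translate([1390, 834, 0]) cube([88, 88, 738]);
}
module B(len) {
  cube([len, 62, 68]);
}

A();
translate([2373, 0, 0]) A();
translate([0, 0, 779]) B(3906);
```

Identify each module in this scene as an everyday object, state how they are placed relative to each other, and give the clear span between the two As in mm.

A is a table. B is a beam. A beam spans the tops of two tables. The clear span between the two tables is 840 mm.

Second table starts at x = 2373; first ends at x = 1533; clear span = 2373 − 1533 = 840 mm.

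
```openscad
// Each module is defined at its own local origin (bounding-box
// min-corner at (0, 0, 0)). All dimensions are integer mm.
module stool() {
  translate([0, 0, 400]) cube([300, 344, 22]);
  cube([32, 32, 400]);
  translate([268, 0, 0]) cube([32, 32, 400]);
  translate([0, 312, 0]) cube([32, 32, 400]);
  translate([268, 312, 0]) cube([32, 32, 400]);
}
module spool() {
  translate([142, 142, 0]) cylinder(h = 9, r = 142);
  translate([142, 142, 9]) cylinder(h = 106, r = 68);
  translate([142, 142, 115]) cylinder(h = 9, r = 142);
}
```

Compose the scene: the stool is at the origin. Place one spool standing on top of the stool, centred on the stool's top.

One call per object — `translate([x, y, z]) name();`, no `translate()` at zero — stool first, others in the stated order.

stool();
translate([8, 30, 422]) spool();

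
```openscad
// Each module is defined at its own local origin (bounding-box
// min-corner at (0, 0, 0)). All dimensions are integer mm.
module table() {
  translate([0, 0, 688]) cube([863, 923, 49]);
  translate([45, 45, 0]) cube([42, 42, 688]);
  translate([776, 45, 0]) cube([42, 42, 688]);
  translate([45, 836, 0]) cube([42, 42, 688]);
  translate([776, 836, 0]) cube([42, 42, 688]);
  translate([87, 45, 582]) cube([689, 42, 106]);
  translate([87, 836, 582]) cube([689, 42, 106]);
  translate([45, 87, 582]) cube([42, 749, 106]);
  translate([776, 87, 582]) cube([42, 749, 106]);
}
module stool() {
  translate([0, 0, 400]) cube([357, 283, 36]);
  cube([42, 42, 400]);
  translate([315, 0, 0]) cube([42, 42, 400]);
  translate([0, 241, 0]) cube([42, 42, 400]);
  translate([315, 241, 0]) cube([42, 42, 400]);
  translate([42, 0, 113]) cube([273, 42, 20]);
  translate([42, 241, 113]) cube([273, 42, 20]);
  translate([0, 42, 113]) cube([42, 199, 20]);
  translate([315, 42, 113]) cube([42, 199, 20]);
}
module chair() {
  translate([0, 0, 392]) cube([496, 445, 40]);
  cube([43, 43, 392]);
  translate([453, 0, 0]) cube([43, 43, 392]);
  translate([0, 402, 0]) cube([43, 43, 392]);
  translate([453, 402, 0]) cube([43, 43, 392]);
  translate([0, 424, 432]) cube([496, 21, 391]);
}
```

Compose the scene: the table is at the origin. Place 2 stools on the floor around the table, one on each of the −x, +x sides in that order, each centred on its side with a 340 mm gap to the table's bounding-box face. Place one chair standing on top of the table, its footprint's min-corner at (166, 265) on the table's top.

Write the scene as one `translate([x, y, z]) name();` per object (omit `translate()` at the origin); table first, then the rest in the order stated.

table();
translate([-697, 320, 0]) stool();
translate([1203, 320, 0]) stool();
translate([166, 265, 737]) chair();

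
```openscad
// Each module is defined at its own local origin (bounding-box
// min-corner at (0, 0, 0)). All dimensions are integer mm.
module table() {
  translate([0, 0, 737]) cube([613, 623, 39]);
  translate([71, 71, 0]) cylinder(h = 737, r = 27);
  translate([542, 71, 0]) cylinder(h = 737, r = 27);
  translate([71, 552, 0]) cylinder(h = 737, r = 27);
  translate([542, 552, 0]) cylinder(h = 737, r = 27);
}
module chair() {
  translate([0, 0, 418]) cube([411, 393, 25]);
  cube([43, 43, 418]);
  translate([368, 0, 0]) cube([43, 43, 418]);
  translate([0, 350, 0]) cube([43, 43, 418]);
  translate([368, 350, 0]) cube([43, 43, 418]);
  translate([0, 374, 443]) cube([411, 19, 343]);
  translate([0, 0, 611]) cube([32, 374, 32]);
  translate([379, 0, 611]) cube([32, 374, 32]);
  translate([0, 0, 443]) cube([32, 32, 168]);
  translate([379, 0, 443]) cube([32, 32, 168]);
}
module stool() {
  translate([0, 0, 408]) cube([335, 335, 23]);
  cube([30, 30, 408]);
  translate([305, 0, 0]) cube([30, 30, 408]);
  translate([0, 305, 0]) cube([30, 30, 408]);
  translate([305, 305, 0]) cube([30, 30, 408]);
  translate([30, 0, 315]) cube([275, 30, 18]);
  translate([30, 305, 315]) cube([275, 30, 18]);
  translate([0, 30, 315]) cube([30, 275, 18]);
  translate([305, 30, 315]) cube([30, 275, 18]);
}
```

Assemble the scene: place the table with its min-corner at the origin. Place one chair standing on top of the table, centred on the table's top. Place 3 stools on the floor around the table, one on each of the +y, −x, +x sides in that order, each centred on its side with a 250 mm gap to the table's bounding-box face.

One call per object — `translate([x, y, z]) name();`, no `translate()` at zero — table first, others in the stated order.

table();
translate([101, 115, 776]) chair();
translate([139, 873, 0]) stool();
translate([-585, 144, 0]) stool();
translate([863, 144, 0]) stool();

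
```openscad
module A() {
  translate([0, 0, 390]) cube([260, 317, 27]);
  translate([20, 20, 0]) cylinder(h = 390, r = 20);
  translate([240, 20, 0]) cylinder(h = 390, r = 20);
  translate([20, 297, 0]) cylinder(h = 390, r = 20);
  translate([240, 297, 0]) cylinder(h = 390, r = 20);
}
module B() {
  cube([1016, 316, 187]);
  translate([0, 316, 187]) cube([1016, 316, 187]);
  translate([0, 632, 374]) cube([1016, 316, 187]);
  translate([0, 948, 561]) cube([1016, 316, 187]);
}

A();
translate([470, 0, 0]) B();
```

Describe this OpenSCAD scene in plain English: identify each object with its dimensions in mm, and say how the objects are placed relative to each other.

A is a four-legged stool. The seat is 260×317 mm, 27 mm thick, top at z = 417 mm. It stands on four round legs, each 40 mm in diameter, from z = 0 to the seat underside, each leg's axis is inset half a diameter from the nearest pair of seat edges (so the leg's bounding box is flush with the corner).

B is a run of 4 identical solid stair steps. Each tread is 1016×316 mm and each step block is 187 mm high. Step 1 rests on the floor; step k is offset from step 1 by (k−1)×316 mm in y and (k−1)×187 mm in z.

The staircase is on the floor beside the stool on its +x side.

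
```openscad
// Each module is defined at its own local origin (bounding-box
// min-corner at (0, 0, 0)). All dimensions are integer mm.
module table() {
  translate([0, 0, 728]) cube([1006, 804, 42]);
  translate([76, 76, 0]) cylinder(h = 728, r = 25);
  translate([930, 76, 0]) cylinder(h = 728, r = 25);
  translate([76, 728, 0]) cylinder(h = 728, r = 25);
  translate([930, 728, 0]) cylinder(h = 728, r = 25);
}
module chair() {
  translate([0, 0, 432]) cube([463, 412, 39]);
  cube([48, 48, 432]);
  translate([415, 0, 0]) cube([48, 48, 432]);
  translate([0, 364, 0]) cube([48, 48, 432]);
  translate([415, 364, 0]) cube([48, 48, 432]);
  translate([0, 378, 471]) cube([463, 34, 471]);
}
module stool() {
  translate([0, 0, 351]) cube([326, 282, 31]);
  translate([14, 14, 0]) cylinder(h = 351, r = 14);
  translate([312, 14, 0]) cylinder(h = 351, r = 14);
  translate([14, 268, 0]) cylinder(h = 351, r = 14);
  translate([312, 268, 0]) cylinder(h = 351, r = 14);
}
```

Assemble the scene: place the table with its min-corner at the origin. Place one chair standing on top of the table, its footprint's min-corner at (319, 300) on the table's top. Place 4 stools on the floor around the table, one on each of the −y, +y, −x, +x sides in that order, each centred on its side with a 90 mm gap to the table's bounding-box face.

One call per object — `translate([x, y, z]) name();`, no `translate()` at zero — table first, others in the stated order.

table();
translate([319, 300, 770]) chair();
translate([340, -372, 0]) stool();
translate([340, 894, 0]) stool();
translate([-416, 261, 0]) stool();
translate([1096, 261, 0]) stool();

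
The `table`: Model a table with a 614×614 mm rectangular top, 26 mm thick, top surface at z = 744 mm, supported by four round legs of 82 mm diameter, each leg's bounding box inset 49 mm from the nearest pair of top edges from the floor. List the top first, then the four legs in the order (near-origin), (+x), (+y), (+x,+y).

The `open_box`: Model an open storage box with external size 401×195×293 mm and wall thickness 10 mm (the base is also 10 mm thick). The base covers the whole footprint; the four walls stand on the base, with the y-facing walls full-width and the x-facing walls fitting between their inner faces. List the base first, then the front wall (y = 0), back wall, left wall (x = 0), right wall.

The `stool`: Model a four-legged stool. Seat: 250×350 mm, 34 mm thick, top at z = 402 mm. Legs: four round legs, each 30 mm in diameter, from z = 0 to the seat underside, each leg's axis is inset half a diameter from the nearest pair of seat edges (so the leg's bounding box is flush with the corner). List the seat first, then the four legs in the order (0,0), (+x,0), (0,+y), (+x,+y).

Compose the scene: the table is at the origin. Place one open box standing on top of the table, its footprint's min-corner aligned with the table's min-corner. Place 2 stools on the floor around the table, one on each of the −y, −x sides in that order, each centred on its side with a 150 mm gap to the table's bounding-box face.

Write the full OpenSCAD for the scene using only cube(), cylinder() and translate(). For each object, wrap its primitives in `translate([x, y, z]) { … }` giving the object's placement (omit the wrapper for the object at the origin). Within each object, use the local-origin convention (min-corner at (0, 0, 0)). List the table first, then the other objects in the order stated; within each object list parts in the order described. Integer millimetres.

translate([0, 0, 718]) cube([614, 614, 26]);
translate([90, 90, 0]) cylinder(h = 718, r = 41);
translate([524, 90, 0]) cylinder(h = 718, r = 41);
translate([90, 524, 0]) cylinder(h = 718, r = 41);
translate([524, 524, 0]) cylinder(h = 718, r = 41);
translate([0, 0, 744]) {
  cube([401, 195, 10]);
  translate([0, 0, 10]) cube([401, 10, 283]);
  translate([0, 185, 10]) cube([401, 10, 283]);
  translate([0, 10, 10]) cube([10, 175, 283]);
  translate([391, 10, 10]) cube([10, 175, 283]);
}
translate([182, -500, 0]) {
  translate([0, 0, 368]) cube([250, 350, 34]);
  translate([15, 15, 0]) cylinder(h = 368, r = 15);
  translate([235, 15, 0]) cylinder(h = 368, r = 15);
  translate([15, 335, 0]) cylinder(h = 368, r = 15);
  translate([235, 335, 0]) cylinder(h = 368, r = 15);
}
translate([-400, 132, 0]) {
  translate([0, 0, 368]) cube([250, 350, 34]);
  translate([15, 15, 0]) cylinder(h = 368, r = 15);
  translate([235, 15, 0]) cylinder(h = 368, r = 15);
  translate([15, 335, 0]) cylinder(h = 368, r = 15);
  translate([235, 335, 0]) cylinder(h = 368, r = 15);
}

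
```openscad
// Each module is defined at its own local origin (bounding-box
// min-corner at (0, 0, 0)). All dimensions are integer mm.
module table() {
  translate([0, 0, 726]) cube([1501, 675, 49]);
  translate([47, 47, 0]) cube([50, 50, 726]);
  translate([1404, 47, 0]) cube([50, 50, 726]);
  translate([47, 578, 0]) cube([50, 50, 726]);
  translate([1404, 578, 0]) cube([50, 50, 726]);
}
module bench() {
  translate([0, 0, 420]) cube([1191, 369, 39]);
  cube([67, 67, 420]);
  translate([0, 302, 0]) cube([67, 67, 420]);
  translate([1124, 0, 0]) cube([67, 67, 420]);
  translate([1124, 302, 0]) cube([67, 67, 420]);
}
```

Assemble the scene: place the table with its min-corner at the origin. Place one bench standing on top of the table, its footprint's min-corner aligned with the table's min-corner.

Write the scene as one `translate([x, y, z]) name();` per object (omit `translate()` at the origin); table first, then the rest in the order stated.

table();
translate([0, 0, 775]) bench();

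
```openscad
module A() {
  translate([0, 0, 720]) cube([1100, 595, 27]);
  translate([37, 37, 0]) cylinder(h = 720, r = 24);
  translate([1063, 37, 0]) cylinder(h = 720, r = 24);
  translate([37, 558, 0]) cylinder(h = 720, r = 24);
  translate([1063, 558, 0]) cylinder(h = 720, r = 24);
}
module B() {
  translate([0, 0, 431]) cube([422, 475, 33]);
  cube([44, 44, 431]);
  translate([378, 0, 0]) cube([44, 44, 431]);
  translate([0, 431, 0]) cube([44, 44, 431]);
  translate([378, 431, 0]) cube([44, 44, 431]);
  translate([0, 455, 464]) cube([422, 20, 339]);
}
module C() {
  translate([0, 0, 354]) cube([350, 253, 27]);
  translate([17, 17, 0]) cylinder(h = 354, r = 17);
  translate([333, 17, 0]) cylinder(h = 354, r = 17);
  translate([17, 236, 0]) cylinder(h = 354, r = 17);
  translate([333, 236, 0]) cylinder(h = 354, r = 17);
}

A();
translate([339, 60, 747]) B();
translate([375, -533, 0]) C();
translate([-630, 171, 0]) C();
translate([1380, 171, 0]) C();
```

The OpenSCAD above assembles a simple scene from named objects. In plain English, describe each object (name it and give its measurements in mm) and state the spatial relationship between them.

A is a rectangular dining table. The top is 1100×595×27 mm with its upper surface at z = 747 mm. It stands on four round legs of 48 mm diameter, each leg's bounding box inset 13 mm from the nearest pair of top edges, running from the floor to the underside of the top.

B is a chair: 422×475 mm seat, 33 mm thick, top at z = 464 mm, on four 44 mm square corner legs flush with the seat edges. A 20 mm thick backrest slab spans the full seat width, extending 339 mm above the seat top, its back face flush with the seat's +y edge.

C is a four-legged stool. The seat is 350×253 mm, 27 mm thick, top at z = 381 mm. It stands on four round legs, each 34 mm in diameter, from z = 0 to the seat underside, each leg's axis is inset half a diameter from the nearest pair of seat edges (so the leg's bounding box is flush with the corner).

The chair is on top of the table, centred. Three stools sit around the table at the −y, −x, +x sides.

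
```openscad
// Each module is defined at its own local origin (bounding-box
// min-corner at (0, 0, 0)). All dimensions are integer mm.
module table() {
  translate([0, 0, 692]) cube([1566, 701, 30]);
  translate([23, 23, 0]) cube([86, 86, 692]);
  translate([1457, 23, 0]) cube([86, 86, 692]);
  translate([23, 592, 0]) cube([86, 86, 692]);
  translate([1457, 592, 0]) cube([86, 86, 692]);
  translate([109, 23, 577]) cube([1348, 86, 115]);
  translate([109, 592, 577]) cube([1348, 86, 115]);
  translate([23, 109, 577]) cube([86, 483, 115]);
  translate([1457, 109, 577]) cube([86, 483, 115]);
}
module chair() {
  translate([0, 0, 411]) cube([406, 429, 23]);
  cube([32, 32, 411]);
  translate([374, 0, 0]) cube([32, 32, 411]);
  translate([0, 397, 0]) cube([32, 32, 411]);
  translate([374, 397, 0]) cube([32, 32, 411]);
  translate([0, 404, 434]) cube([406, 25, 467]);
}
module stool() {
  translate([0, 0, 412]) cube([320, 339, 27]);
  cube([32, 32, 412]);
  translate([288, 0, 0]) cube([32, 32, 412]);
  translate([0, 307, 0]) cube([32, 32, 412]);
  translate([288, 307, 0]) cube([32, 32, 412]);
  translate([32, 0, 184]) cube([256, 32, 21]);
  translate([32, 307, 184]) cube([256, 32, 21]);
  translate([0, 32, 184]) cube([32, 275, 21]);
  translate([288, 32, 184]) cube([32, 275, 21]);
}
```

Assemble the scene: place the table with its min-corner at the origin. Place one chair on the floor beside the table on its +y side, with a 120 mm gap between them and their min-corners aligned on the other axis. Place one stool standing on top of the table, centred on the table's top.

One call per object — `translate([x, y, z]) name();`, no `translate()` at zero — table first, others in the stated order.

table();
translate([0, 821, 0]) chair();
translate([623, 181, 722]) stool();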